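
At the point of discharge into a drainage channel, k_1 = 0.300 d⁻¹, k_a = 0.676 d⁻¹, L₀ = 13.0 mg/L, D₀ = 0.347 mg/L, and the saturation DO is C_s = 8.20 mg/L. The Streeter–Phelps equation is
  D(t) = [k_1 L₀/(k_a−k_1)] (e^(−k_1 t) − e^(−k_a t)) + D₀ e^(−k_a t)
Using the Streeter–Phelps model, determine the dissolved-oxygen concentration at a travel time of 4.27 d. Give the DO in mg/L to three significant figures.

k_1 L₀/(k_a−k_1) = 0.300×13.0/(0.676−0.300) = 3.900/0.3760 = 10.37 mg/L.
e^(−k_1 t) = e^(−0.300×4.270) = 0.2778; e^(−k_a t) = e^(−0.676×4.270) = 0.05577.
D = 10.37 × (0.2778 − 0.05577) + 0.347 × 0.05577 = 2.303 + 0.01935 = 2.322 mg/L.
DO = C_s − D = 8.20 − 2.322 = 5.878 mg/L.

DO ≈ 5.88 mg/L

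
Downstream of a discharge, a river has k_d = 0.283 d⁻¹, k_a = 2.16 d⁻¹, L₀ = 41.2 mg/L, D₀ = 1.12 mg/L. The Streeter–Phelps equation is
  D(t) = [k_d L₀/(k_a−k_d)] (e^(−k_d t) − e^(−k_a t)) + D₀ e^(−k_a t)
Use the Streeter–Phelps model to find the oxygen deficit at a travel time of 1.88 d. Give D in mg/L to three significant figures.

k_d L₀/(k_a−k_d) = 0.283×41.2/(2.16−0.283) = 11.66/1.877 = 6.212 mg/L.
e^(−k_d t) = e^(−0.283×1.880) = 0.5874; e^(−k_a t) = e^(−2.16×1.880) = 0.01724.
D = 6.212 × (0.5874 − 0.01724) + 1.12 × 0.01724 = 3.542 + 0.01930 = 3.561 mg/L.

D ≈ 3.56 mg/L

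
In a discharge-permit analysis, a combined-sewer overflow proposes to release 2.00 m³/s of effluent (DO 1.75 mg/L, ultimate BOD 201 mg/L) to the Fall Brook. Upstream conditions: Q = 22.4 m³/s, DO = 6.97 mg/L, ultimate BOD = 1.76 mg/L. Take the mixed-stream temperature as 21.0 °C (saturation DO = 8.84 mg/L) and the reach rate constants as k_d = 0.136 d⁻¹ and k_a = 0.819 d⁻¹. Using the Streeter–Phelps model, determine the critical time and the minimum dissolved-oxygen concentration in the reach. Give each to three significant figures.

Mixed DO = (22.4×6.97 + 2.00×1.75)/(22.4+2.00) = 159.6/24.40 = 6.542 mg/L.
Mixed L₀ = (22.4×1.76 + 2.00×201)/(24.40) = 441.4/24.40 = 18.09 mg/L.
Initial deficit D₀ = C_s − DO₀ = 8.84 − 6.542 = 2.298 mg/L.
t_c = (1/0.6830) ln[(0.819/0.136)(1 − 2.298×0.6830/(0.136×18.09))] = 1.464 × ln(2.181) = 1.141 d.
D_c = (0.136/0.819) × 18.09 × e^(−0.136×1.141) = 0.1661 × 18.09 × 0.8562 = 2.572 mg/L.
Minimum DO = 8.84 − 2.572 = 6.268 mg/L.

t_c ≈ 1.14 d; minimum DO ≈ 6.27 mg/L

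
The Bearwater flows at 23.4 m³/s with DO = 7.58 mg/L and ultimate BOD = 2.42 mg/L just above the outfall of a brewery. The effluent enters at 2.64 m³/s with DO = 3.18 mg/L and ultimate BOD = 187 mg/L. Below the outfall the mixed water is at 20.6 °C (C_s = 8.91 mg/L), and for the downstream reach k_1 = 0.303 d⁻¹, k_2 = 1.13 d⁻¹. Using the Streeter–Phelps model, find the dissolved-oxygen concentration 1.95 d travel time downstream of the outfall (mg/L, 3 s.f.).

DO ≈ 5.28 mg/L

Mixed DO = (23.4×7.58 + 2.64×3.18)/(23.4+2.64) = 185.8/26.04 = 7.134 mg/L.
Mixed L₀ = (23.4×2.42 + 2.64×187)/(26.04) = 550.3/26.04 = 21.13 mg/L.
Initial deficit D₀ = C_s − DO₀ = 8.91 − 7.134 = 1.776 mg/L.
D(1.95) = [0.303×21.13/(1.13−0.303)](e^(−0.303×1.95) − e^(−1.13×1.95)) + 1.776 e^(−1.13×1.95)
= 7.743 × (0.5539 − 0.1104) + 1.776 × 0.1104 = 3.630 mg/L.
DO = 8.91 − 3.630 = 5.280 mg/L.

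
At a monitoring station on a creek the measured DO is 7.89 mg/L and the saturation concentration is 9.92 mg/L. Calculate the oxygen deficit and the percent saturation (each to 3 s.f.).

D ≈ 2.03 mg/L; 79.5 % saturation

D = C_s − C = 9.92 − 7.89 = 2.03 mg/L.
% saturation = 7.89/9.92 × 100 = 79.5 %.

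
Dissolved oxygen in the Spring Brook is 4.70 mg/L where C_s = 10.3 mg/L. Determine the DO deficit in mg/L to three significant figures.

D ≈ 5.60 mg/L

D = C_s − C = 10.3 − 4.70 = 5.60 mg/L.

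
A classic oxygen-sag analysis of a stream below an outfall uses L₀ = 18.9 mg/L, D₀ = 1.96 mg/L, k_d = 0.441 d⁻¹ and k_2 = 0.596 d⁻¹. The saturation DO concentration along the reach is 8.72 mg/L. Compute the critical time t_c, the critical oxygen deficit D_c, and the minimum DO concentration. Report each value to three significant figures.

With k_2/k_d = 1.351 and 1 − D₀(k_2−k_d)/(k_d L₀) = 0.9636,
t_c = ln(1.351 × 0.9636) / (0.596 − 0.441) = ln(1.302) / 0.1550 = 0.2641/0.1550 = 1.704 d.
D_c = (k_d/k_2) L₀ e^(−k_d t_c) = (0.441/0.596) × 18.9 × e^(−0.441×1.704) = 0.7399 × 18.9 × 0.4717 = 6.597 mg/L.
Minimum DO = C_s − D_c = 8.72 − 6.597 = 2.123 mg/L.

t_c ≈ 1.70 d; D_c ≈ 6.60 mg/L; min DO ≈ 2.12 mg/L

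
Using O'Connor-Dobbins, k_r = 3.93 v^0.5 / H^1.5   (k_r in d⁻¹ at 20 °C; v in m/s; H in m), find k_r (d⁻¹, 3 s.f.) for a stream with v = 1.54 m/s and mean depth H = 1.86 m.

k_r = 3.93 × 1.54^0.5 / 1.86^1.5 = 3.93 × 1.241 / 2.537 = 1.923 d⁻¹.

k_r ≈ 1.92 d⁻¹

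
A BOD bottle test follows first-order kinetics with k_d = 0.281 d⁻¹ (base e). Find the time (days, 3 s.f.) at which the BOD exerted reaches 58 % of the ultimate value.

t ≈ 3.09 d

y/L₀ = 1 − e^(−k_d t) = 0.58 ⇒ e^(−k_d t) = 0.420
t = −ln(0.420) / 0.281 = 0.8675 / 0.281 = 3.087 d.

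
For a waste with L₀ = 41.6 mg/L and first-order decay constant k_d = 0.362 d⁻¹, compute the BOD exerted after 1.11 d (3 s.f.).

y ≈ 13.8 mg/L

y_t = L₀(1 − e^(−k_d t)) = 41.6 × (1 − e^(−0.362×1.11))
= 41.6 × (1 − 0.6691) = 41.6 × 0.3309 = 13.77 mg/L.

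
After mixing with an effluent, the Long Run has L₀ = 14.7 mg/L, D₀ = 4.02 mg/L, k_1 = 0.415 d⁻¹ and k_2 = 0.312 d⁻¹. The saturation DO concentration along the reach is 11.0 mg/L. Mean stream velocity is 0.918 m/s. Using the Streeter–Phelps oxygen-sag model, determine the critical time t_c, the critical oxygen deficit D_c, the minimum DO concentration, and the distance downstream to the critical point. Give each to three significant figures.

t_c ≈ 2.13 d; D_c ≈ 8.07 mg/L; min DO ≈ 2.93 mg/L; x_c ≈ 169 km

With k_2/k_1 = 0.7518 and 1 − D₀(k_2−k_1)/(k_1 L₀) = 1.068,
t_c = ln(0.7518 × 1.068) / (0.312 − 0.415) = ln(0.8028) / -0.1030 = -0.2196/-0.1030 = 2.132 d.
L(t_c) = L₀ e^(−k_1 t_c) = 14.7 × 0.4128 = 6.068 mg/L, and at the critical point k_2 D_c = k_1 L, so D_c = (0.415/0.312) × 6.068 = 8.071 mg/L.
Minimum DO = C_s − D_c = 11.0 − 8.071 = 2.929 mg/L.
x_c = v t_c = 0.918 m/s × 2.132 d × 86400 s/d = 169100 m ≈ 169 km.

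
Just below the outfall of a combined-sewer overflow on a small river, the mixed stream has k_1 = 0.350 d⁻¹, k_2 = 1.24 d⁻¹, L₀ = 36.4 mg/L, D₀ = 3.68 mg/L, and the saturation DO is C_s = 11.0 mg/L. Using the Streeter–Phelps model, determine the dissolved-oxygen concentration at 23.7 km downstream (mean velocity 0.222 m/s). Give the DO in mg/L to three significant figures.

Travel time t = x/v = 23.7 km / (0.222 m/s) = 23700 m / 0.222 m/s = 106800 s = 1.236 d.
k_1 L₀/(k_2−k_1) = 0.350×36.4/(1.24−0.350) = 12.74/0.8900 = 14.31 mg/L.
e^(−k_1 t) = e^(−0.350×1.236) = 0.6489; e^(−k_2 t) = e^(−1.24×1.236) = 0.2161.
D = 14.31 × (0.6489 − 0.2161) + 3.68 × 0.2161 = 6.196 + 0.7951 = 6.991 mg/L.
DO = C_s − D = 11.0 − 6.991 = 4.009 mg/L.

DO ≈ 4.01 mg/L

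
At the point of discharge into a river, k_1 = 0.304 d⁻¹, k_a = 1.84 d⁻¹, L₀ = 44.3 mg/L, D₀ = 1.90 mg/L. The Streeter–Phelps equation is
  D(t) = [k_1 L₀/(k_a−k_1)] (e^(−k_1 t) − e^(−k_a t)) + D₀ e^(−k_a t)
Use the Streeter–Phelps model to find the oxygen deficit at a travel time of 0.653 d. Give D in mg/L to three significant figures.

k_1 L₀/(k_a−k_1) = 0.304×44.3/(1.84−0.304) = 13.47/1.536 = 8.768 mg/L.
e^(−k_1 t) = e^(−0.304×0.6530) = 0.8199; e^(−k_a t) = e^(−1.84×0.6530) = 0.3007.
D = 8.768 × (0.8199 − 0.3007) + 1.90 × 0.3007 = 4.552 + 0.5714 = 5.124 mg/L.

D ≈ 5.12 mg/L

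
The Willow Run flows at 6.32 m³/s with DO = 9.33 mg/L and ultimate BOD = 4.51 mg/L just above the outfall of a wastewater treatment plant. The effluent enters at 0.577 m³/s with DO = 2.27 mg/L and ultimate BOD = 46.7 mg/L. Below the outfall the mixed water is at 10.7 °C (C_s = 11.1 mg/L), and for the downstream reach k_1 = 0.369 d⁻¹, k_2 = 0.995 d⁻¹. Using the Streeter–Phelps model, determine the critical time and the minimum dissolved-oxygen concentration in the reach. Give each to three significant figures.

t_c ≈ 0.483 d; minimum DO ≈ 8.61 mg/L

Mixed DO = (6.32×9.33 + 0.577×2.27)/(6.32+0.577) = 60.28/6.897 = 8.739 mg/L.
Mixed L₀ = (6.32×4.51 + 0.577×46.7)/(6.897) = 55.45/6.897 = 8.040 mg/L.
Initial deficit D₀ = C_s − DO₀ = 11.1 − 8.739 = 2.361 mg/L.
t_c = (1/0.6260) ln[(0.995/0.369)(1 − 2.361×0.6260/(0.369×8.040))] = 1.597 × ln(1.353) = 0.4833 d.
D_c = (0.369/0.995) × 8.040 × e^(−0.369×0.4833) = 0.3709 × 8.040 × 0.8367 = 2.495 mg/L.
Minimum DO = 11.1 − 2.495 = 8.605 mg/L.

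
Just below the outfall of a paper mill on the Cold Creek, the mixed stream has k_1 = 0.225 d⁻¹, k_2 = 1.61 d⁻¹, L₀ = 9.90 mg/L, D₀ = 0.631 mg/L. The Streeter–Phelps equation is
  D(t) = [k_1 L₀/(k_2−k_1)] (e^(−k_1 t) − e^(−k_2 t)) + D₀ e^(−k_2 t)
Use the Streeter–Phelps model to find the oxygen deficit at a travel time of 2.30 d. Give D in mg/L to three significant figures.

k_1 L₀/(k_2−k_1) = 0.225×9.90/(1.61−0.225) = 2.228/1.385 = 1.608 mg/L.
e^(−k_1 t) = e^(−0.225×2.300) = 0.5960; e^(−k_2 t) = e^(−1.61×2.300) = 0.02465.
D = 1.608 × (0.5960 − 0.02465) + 0.631 × 0.02465 = 0.9189 + 0.01555 = 0.9345 mg/L.

D ≈ 0.934 mg/L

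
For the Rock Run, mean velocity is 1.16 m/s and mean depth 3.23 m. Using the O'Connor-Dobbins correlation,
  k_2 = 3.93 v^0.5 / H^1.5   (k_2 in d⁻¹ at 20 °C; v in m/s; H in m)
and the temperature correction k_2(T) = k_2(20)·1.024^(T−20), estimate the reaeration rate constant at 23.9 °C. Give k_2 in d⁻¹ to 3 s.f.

k_2 ≈ 0.800 d⁻¹

k_2(20) = 3.93 × 1.16^0.5 / 3.23^1.5 = 3.93 × 1.077 / 5.805 = 0.7292 d⁻¹.
k_2(23.9) = 0.7292 × 1.024^(23.9−20) = 0.7292 × 1.097 = 0.7998 d⁻¹.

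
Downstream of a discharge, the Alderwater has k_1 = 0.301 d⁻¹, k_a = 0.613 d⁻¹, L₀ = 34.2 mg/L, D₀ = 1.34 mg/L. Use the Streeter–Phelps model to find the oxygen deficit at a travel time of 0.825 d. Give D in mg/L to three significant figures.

k_1 L₀/(k_a−k_1) = 0.301×34.2/(0.613−0.301) = 10.29/0.3120 = 32.99 mg/L.
e^(−k_1 t) = e^(−0.301×0.8250) = 0.7801; e^(−k_a t) = e^(−0.613×0.8250) = 0.6031.
D = 32.99 × (0.7801 − 0.6031) + 1.34 × 0.6031 = 5.841 + 0.8081 = 6.649 mg/L.

D ≈ 6.65 mg/L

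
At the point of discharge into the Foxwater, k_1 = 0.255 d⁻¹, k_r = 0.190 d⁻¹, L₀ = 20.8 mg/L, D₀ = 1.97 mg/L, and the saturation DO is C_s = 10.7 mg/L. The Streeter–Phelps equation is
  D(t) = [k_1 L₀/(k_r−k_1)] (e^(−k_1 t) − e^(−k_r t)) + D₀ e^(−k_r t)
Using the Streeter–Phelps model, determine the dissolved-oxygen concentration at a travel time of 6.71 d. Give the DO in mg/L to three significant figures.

DO ≈ 2.09 mg/L

k_1 L₀/(k_r−k_1) = 0.255×20.8/(0.190−0.255) = 5.304/-0.06500 = -81.60 mg/L.
e^(−k_1 t) = e^(−0.255×6.710) = 0.1807; e^(−k_r t) = e^(−0.190×6.710) = 0.2795.
D = -81.60 × (0.1807 − 0.2795) + 1.97 × 0.2795 = 8.061 + 0.5505 = 8.611 mg/L.
DO = C_s − D = 10.7 − 8.611 = 2.089 mg/L.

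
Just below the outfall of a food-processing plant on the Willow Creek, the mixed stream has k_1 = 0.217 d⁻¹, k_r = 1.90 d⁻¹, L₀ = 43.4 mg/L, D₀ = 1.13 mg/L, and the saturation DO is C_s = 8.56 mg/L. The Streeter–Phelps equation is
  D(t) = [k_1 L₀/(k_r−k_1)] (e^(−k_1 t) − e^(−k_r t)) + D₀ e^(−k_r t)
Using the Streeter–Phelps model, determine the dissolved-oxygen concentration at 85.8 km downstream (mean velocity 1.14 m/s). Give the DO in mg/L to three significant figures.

DO ≈ 4.78 mg/L

Travel time t = x/v = 85.8 km / (1.14 m/s) = 85800 m / 1.14 m/s = 75260 s = 0.8711 d.
k_1 L₀/(k_r−k_1) = 0.217×43.4/(1.90−0.217) = 9.418/1.683 = 5.596 mg/L.
e^(−k_1 t) = e^(−0.217×0.8711) = 0.8278; e^(−k_r t) = e^(−1.90×0.8711) = 0.1911.
D = 5.596 × (0.8278 − 0.1911) + 1.13 × 0.1911 = 3.563 + 0.2159 = 3.779 mg/L.
DO = C_s − D = 8.56 − 3.779 = 4.781 mg/L.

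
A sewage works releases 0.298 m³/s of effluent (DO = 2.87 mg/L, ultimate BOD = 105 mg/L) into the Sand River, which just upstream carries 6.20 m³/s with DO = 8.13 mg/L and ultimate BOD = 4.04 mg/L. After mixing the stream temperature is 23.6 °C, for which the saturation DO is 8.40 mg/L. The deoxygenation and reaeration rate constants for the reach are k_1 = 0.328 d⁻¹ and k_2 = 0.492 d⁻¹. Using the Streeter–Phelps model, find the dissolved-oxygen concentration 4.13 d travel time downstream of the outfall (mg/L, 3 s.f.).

DO ≈ 6.13 mg/L

Mixed DO = (6.20×8.13 + 0.298×2.87)/(6.20+0.298) = 51.26/6.498 = 7.889 mg/L.
Mixed L₀ = (6.20×4.04 + 0.298×105)/(6.498) = 56.34/6.498 = 8.670 mg/L.
Initial deficit D₀ = C_s − DO₀ = 8.40 − 7.889 = 0.5112 mg/L.
D(4.13) = [0.328×8.670/(0.492−0.328)](e^(−0.328×4.13) − e^(−0.492×4.13)) + 0.5112 e^(−0.492×4.13)
= 17.34 × (0.2580 − 0.1311) + 0.5112 × 0.1311 = 2.269 mg/L.
DO = 8.40 − 2.269 = 6.131 mg/L.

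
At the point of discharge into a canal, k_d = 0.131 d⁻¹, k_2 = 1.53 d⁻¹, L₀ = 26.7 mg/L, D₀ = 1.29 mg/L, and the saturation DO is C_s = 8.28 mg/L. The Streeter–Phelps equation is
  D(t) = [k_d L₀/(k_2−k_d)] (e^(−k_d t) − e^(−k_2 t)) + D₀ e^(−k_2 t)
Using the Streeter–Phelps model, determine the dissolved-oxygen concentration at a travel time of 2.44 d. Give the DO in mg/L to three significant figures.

DO ≈ 6.49 mg/L

k_d L₀/(k_2−k_d) = 0.131×26.7/(1.53−0.131) = 3.498/1.399 = 2.500 mg/L.
e^(−k_d t) = e^(−0.131×2.440) = 0.7264; e^(−k_2 t) = e^(−1.53×2.440) = 0.02392.
D = 2.500 × (0.7264 − 0.02392) + 1.29 × 0.02392 = 1.756 + 0.03085 = 1.787 mg/L.
DO = C_s − D = 8.28 − 1.787 = 6.493 mg/L.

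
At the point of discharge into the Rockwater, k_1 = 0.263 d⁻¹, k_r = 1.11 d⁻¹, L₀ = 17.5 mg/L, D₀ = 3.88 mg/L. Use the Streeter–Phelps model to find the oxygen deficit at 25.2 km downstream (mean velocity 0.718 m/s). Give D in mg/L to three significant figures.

Travel time t = x/v = 25.2 km / (0.718 m/s) = 25200 m / 0.718 m/s = 35100 s = 0.4062 d.
k_1 L₀/(k_r−k_1) = 0.263×17.5/(1.11−0.263) = 4.603/0.8470 = 5.434 mg/L.
e^(−k_1 t) = e^(−0.263×0.4062) = 0.8987; e^(−k_r t) = e^(−1.11×0.4062) = 0.6371.
D = 5.434 × (0.8987 − 0.6371) + 3.88 × 0.6371 = 1.422 + 2.472 = 3.893 mg/L.

D ≈ 3.89 mg/L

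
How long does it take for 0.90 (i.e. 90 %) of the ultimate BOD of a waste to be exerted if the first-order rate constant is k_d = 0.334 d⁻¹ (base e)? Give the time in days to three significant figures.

y/L₀ = 1 − e^(−k_d t) = 0.90 ⇒ e^(−k_d t) = 0.100
t = −ln(0.100) / 0.334 = 2.303 / 0.334 = 6.894 d.

t ≈ 6.89 d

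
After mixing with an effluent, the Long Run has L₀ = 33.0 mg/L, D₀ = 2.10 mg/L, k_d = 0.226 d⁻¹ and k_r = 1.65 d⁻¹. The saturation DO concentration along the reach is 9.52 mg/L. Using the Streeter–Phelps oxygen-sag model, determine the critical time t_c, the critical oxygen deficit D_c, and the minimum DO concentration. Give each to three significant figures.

At the critical point dD/dt = 0, so k_d L₀ e^(−k_d t) = k_r D. Substituting D(t) from the Streeter–Phelps equation and solving for t gives
t_c = ln[(k_r/k_d)(1 − D₀(k_r−k_d)/(k_d L₀))] / (k_r−k_d).
Here k_r−k_d = 1.424 d⁻¹ and 1 − D₀(k_r−k_d)/(k_d L₀) = 1 − 2.10×1.424/(0.226×33.0) = 0.5990, so
t_c = ln(7.301 × 0.5990) / 1.424 = 1.476 / 1.424 = 1.036 d.
D_c = (k_d/k_r) L₀ e^(−k_d t_c) = (0.226/1.65) × 33.0 × e^(−0.226×1.036) = 0.1370 × 33.0 × 0.7912 = 3.576 mg/L.
Minimum DO = C_s − D_c = 9.52 − 3.576 = 5.944 mg/L.

t_c ≈ 1.04 d; D_c ≈ 3.58 mg/L; min DO ≈ 5.94 mg/L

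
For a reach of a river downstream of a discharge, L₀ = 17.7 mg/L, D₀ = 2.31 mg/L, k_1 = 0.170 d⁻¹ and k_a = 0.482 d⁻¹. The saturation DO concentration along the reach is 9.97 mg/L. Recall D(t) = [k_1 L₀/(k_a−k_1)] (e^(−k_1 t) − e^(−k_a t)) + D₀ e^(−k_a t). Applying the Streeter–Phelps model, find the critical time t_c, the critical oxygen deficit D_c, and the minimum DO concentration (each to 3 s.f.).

t_c ≈ 2.46 d; D_c ≈ 4.11 mg/L; min DO ≈ 5.86 mg/L

t_c = [1/(k_a−k_1)] ln[(k_a/k_1)(1 − D₀(k_a−k_1)/(k_1 L₀))]
= [1/(0.482−0.170)] ln[(0.482/0.170)(1 − 2.31×0.3120/(0.170×17.7))]
= (1/0.3120) ln[2.835 × 0.7605] = 3.205 × ln(2.156) = 3.205 × 0.7683 = 2.463 d.
D_c = (k_1/k_a) L₀ e^(−k_1 t_c) = (0.170/0.482) × 17.7 × e^(−0.170×2.463) = 0.3527 × 17.7 × 0.6579 = 4.107 mg/L.
Minimum DO = C_s − D_c = 9.97 − 4.107 = 5.863 mg/L.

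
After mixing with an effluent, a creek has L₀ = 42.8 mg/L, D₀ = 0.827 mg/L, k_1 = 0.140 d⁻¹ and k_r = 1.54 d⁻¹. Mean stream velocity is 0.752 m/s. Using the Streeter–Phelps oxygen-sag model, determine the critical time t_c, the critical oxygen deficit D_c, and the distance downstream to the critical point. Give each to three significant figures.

t_c ≈ 1.56 d; D_c ≈ 3.13 mg/L; x_c ≈ 101 km

With k_r/k_1 = 11.00 and 1 − D₀(k_r−k_1)/(k_1 L₀) = 0.8068,
t_c = ln(11.00 × 0.8068) / (1.54 − 0.140) = ln(8.875) / 1.400 = 2.183/1.400 = 1.559 d.
D_c = (k_1/k_r) L₀ e^(−k_1 t_c) = (0.140/1.54) × 42.8 × e^(−0.140×1.559) = 0.09091 × 42.8 × 0.8039 = 3.128 mg/L.
x_c = v t_c = 0.752 m/s × 1.559 d × 86400 s/d = 101300 m ≈ 101 km.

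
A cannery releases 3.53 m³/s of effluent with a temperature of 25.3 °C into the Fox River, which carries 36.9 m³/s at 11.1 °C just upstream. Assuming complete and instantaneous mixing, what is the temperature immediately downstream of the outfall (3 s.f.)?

12.3 °C

Flow-weighted mixing: C = (Q_r C_r + Q_w C_w)/(Q_r + Q_w)
= (36.9×11.1 + 3.53×25.3)/(36.9 + 3.53) = 498.9/40.43 = 12.34 °C.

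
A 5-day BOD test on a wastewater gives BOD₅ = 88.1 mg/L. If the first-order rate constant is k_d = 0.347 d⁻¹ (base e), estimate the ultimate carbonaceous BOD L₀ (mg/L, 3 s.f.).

L₀ ≈ 107 mg/L

BOD₅ = L₀(1 − e^(−5k_d)) ⇒ L₀ = BOD₅ / (1 − e^(−5×0.347))
= 88.1 / (1 − 0.1764) = 88.1 / 0.8236 = 107.0 mg/L.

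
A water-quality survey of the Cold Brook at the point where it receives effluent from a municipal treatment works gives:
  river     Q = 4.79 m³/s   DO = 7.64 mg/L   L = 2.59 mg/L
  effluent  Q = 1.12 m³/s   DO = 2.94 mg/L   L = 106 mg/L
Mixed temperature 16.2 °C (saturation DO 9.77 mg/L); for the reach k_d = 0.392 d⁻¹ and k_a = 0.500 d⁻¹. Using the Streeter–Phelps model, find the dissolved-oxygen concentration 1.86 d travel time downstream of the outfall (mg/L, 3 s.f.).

DO ≈ 1.51 mg/L

Mixed DO = (4.79×7.64 + 1.12×2.94)/(4.79+1.12) = 39.89/5.910 = 6.749 mg/L.
Mixed L₀ = (4.79×2.59 + 1.12×106)/(5.910) = 131.1/5.910 = 22.19 mg/L.
Initial deficit D₀ = C_s − DO₀ = 9.77 − 6.749 = 3.021 mg/L.
D(1.86) = [0.392×22.19/(0.500−0.392)](e^(−0.392×1.86) − e^(−0.500×1.86)) + 3.021 e^(−0.500×1.86)
= 80.53 × (0.4823 − 0.3946) + 3.021 × 0.3946 = 8.261 mg/L.
DO = 9.77 − 8.261 = 1.509 mg/L.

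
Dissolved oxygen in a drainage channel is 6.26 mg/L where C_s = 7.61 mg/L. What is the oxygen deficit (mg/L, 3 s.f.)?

D = C_s − C = 7.61 − 6.26 = 1.35 mg/L.

D ≈ 1.35 mg/L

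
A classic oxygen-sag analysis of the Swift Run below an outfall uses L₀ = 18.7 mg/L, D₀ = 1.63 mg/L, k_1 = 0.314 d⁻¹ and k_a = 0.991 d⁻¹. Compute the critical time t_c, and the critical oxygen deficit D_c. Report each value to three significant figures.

t_c ≈ 1.39 d; D_c ≈ 3.83 mg/L

t_c = [1/(k_a−k_1)] ln[(k_a/k_1)(1 − D₀(k_a−k_1)/(k_1 L₀))]
= [1/(0.991−0.314)] ln[(0.991/0.314)(1 − 1.63×0.6770/(0.314×18.7))]
= (1/0.6770) ln[3.156 × 0.8121] = 1.477 × ln(2.563) = 1.477 × 0.9411 = 1.390 d.
D_c = (k_1/k_a) L₀ e^(−k_1 t_c) = (0.314/0.991) × 18.7 × e^(−0.314×1.390) = 0.3169 × 18.7 × 0.6463 = 3.829 mg/L.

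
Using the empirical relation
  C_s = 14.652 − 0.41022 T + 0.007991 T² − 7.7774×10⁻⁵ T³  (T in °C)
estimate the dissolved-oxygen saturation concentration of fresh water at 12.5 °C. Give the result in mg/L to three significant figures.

C_s = 14.652 − 0.41022×12.5 + 0.007991×12.5² − 7.7774×10⁻⁵×12.5³ = 10.62 mg/L.

C_s ≈ 10.6 mg/L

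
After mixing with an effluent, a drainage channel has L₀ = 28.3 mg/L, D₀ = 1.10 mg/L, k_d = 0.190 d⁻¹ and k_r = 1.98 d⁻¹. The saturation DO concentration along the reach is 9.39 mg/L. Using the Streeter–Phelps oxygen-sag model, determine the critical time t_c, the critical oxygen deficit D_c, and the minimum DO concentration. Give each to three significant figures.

t_c = [1/(k_r−k_d)] ln[(k_r/k_d)(1 − D₀(k_r−k_d)/(k_d L₀))]
= [1/(1.98−0.190)] ln[(1.98/0.190)(1 − 1.10×1.790/(0.190×28.3))]
= (1/1.790) ln[10.42 × 0.6338] = 0.5587 × ln(6.605) = 0.5587 × 1.888 = 1.055 d.
D_c = (k_d/k_r) L₀ e^(−k_d t_c) = (0.190/1.98) × 28.3 × e^(−0.190×1.055) = 0.09596 × 28.3 × 0.8184 = 2.223 mg/L.
Minimum DO = C_s − D_c = 9.39 − 2.223 = 7.167 mg/L.

t_c ≈ 1.05 d; D_c ≈ 2.22 mg/L; min DO ≈ 7.17 mg/L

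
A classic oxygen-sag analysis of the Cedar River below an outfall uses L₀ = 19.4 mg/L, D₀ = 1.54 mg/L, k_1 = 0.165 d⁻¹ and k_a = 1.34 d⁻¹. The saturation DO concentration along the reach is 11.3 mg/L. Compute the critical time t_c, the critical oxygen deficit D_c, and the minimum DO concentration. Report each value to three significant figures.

With k_a/k_1 = 8.121 and 1 − D₀(k_a−k_1)/(k_1 L₀) = 0.4347,
t_c = ln(8.121 × 0.4347) / (1.34 − 0.165) = ln(3.530) / 1.175 = 1.261/1.175 = 1.074 d.
D_c = (k_1/k_a) L₀ e^(−k_1 t_c) = (0.165/1.34) × 19.4 × e^(−0.165×1.074) = 0.1231 × 19.4 × 0.8377 = 2.001 mg/L.
Minimum DO = C_s − D_c = 11.3 − 2.001 = 9.299 mg/L.

t_c ≈ 1.07 d; D_c ≈ 2.00 mg/L; min DO ≈ 9.30 mg/L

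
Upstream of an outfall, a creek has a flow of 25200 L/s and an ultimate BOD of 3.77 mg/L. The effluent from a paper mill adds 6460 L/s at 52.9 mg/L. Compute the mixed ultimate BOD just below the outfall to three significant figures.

13.8 mg/L

Flow-weighted mixing: C = (Q_r C_r + Q_w C_w)/(Q_r + Q_w)
= (25200×3.77 + 6460×52.9)/(25200 + 6460) = 436700/31660 = 13.79 mg/L.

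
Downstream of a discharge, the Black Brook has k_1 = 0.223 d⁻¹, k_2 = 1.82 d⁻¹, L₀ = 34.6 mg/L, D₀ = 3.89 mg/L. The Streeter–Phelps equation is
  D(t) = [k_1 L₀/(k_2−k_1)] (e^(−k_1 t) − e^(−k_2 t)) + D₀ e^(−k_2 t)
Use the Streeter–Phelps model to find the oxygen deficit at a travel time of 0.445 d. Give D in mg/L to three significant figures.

k_1 L₀/(k_2−k_1) = 0.223×34.6/(1.82−0.223) = 7.716/1.597 = 4.831 mg/L.
e^(−k_1 t) = e^(−0.223×0.4450) = 0.9055; e^(−k_2 t) = e^(−1.82×0.4450) = 0.4449.
D = 4.831 × (0.9055 − 0.4449) + 3.89 × 0.4449 = 2.225 + 1.731 = 3.956 mg/L.

D ≈ 3.96 mg/L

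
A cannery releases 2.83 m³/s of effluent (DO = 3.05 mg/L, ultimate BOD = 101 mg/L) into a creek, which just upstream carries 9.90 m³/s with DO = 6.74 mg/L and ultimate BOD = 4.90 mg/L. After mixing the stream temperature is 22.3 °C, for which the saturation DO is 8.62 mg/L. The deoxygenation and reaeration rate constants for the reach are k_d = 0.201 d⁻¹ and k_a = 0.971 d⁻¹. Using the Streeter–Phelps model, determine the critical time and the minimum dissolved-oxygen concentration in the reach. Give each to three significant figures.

t_c ≈ 1.40 d; minimum DO ≈ 4.51 mg/L

Mixed DO = (9.90×6.74 + 2.83×3.05)/(9.90+2.83) = 75.36/12.73 = 5.920 mg/L.
Mixed L₀ = (9.90×4.90 + 2.83×101)/(12.73) = 334.3/12.73 = 26.26 mg/L.
Initial deficit D₀ = C_s − DO₀ = 8.62 − 5.920 = 2.700 mg/L.
t_c = (1/0.7700) ln[(0.971/0.201)(1 − 2.700×0.7700/(0.201×26.26))] = 1.299 × ln(2.928) = 1.395 d.
D_c = (0.201/0.971) × 26.26 × e^(−0.201×1.395) = 0.2070 × 26.26 × 0.7554 = 4.107 mg/L.
Minimum DO = 8.62 − 4.107 = 4.513 mg/L.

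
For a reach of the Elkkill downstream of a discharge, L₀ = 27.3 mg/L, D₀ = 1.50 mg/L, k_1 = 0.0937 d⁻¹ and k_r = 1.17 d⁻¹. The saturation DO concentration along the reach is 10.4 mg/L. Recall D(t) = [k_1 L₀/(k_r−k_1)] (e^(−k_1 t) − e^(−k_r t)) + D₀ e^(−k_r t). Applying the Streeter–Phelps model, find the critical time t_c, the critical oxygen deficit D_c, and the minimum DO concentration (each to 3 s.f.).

With k_r/k_1 = 12.49 and 1 − D₀(k_r−k_1)/(k_1 L₀) = 0.3689,
t_c = ln(12.49 × 0.3689) / (1.17 − 0.0937) = ln(4.606) / 1.076 = 1.527/1.076 = 1.419 d.
D_c = (k_1/k_r) L₀ e^(−k_1 t_c) = (0.0937/1.17) × 27.3 × e^(−0.0937×1.419) = 0.08009 × 27.3 × 0.8755 = 1.914 mg/L.
Minimum DO = C_s − D_c = 10.4 − 1.914 = 8.486 mg/L.

t_c ≈ 1.42 d; D_c ≈ 1.91 mg/L; min DO ≈ 8.49 mg/L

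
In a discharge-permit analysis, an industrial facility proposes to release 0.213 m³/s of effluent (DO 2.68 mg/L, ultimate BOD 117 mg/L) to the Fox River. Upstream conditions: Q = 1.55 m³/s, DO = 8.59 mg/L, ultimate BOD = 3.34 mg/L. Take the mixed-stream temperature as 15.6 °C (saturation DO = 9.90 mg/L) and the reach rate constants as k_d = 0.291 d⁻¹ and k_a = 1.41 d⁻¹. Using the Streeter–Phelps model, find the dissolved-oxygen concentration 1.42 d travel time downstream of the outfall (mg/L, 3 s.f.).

DO ≈ 7.29 mg/L

Mixed DO = (1.55×8.59 + 0.213×2.68)/(1.55+0.213) = 13.89/1.763 = 7.876 mg/L.
Mixed L₀ = (1.55×3.34 + 0.213×117)/(1.763) = 30.10/1.763 = 17.07 mg/L.
Initial deficit D₀ = C_s − DO₀ = 9.90 − 7.876 = 2.024 mg/L.
D(1.42) = [0.291×17.07/(1.41−0.291)](e^(−0.291×1.42) − e^(−1.41×1.42)) + 2.024 e^(−1.41×1.42)
= 4.440 × (0.6615 − 0.1350) + 2.024 × 0.1350 = 2.611 mg/L.
DO = 9.90 − 2.611 = 7.289 mg/L.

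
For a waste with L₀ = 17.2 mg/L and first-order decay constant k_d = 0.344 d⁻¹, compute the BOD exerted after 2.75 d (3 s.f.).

y ≈ 10.5 mg/L

y_t = L₀(1 − e^(−k_d t)) = 17.2 × (1 − e^(−0.344×2.75))
= 17.2 × (1 − 0.3883) = 17.2 × 0.6117 = 10.52 mg/L.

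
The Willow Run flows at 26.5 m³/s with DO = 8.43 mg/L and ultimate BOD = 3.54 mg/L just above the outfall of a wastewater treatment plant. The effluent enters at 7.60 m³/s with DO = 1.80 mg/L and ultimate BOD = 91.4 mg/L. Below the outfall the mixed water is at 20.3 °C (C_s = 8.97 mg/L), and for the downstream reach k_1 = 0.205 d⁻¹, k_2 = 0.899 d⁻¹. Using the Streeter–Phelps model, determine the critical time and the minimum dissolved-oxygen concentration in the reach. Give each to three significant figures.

Mixed DO = (26.5×8.43 + 7.60×1.80)/(26.5+7.60) = 237.1/34.10 = 6.952 mg/L.
Mixed L₀ = (26.5×3.54 + 7.60×91.4)/(34.10) = 788.5/34.10 = 23.12 mg/L.
Initial deficit D₀ = C_s − DO₀ = 8.97 − 6.952 = 2.018 mg/L.
t_c = (1/0.6940) ln[(0.899/0.205)(1 − 2.018×0.6940/(0.205×23.12))] = 1.441 × ln(3.090) = 1.626 d.
D_c = (0.205/0.899) × 23.12 × e^(−0.205×1.626) = 0.2280 × 23.12 × 0.7166 = 3.778 mg/L.
Minimum DO = 8.97 − 3.778 = 5.192 mg/L.

t_c ≈ 1.63 d; minimum DO ≈ 5.19 mg/L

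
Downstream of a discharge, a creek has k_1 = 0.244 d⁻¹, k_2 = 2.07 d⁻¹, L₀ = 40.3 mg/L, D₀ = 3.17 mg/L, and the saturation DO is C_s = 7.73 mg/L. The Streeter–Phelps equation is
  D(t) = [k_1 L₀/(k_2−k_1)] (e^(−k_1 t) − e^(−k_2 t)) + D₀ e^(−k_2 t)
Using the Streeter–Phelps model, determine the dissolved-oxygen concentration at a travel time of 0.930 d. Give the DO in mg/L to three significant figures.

k_1 L₀/(k_2−k_1) = 0.244×40.3/(2.07−0.244) = 9.833/1.826 = 5.385 mg/L.
e^(−k_1 t) = e^(−0.244×0.9300) = 0.7970; e^(−k_2 t) = e^(−2.07×0.9300) = 0.1459.
D = 5.385 × (0.7970 − 0.1459) + 3.17 × 0.1459 = 3.506 + 0.4624 = 3.969 mg/L.
DO = C_s − D = 7.73 − 3.969 = 3.761 mg/L.

DO ≈ 3.76 mg/L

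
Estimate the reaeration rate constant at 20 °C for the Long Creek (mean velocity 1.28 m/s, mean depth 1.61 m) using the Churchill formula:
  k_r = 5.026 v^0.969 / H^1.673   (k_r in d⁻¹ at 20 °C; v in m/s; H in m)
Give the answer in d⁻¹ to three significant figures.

k_r ≈ 2.88 d⁻¹

k_r = 5.026 × 1.28^0.969 / 1.61^1.673 = 5.026 × 1.270 / 2.218 = 2.878 d⁻¹.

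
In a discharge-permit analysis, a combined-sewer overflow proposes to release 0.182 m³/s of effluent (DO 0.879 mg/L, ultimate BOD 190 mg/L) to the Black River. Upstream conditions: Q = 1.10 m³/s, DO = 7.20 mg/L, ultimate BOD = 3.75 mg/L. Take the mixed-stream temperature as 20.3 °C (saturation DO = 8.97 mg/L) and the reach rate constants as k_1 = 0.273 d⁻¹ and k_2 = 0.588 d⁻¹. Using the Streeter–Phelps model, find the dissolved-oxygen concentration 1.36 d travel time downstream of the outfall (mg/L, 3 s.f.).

Mixed DO = (1.10×7.20 + 0.182×0.879)/(1.10+0.182) = 8.080/1.282 = 6.303 mg/L.
Mixed L₀ = (1.10×3.75 + 0.182×190)/(1.282) = 38.70/1.282 = 30.19 mg/L.
Initial deficit D₀ = C_s − DO₀ = 8.97 − 6.303 = 2.667 mg/L.
D(1.36) = [0.273×30.19/(0.588−0.273)](e^(−0.273×1.36) − e^(−0.588×1.36)) + 2.667 e^(−0.588×1.36)
= 26.17 × (0.6899 − 0.4495) + 2.667 × 0.4495 = 7.489 mg/L.
DO = 8.97 − 7.489 = 1.481 mg/L.

DO ≈ 1.48 mg/L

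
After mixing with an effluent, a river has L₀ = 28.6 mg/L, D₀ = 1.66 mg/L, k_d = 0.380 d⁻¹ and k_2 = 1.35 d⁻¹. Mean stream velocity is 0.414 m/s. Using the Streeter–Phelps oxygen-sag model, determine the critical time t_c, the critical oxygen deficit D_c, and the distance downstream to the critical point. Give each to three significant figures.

t_c ≈ 1.14 d; D_c ≈ 5.22 mg/L; x_c ≈ 40.8 km

t_c = [1/(k_2−k_d)] ln[(k_2/k_d)(1 − D₀(k_2−k_d)/(k_d L₀))]
= [1/(1.35−0.380)] ln[(1.35/0.380)(1 − 1.66×0.9700/(0.380×28.6))]
= (1/0.9700) ln[3.553 × 0.8518] = 1.031 × ln(3.026) = 1.031 × 1.107 = 1.142 d.
L(t_c) = L₀ e^(−k_d t_c) = 28.6 × 0.6480 = 18.53 mg/L, and at the critical point k_2 D_c = k_d L, so D_c = (0.380/1.35) × 18.53 = 5.217 mg/L.
x_c = v t_c = 0.414 m/s × 1.142 d × 86400 s/d = 40830 m ≈ 40.8 km.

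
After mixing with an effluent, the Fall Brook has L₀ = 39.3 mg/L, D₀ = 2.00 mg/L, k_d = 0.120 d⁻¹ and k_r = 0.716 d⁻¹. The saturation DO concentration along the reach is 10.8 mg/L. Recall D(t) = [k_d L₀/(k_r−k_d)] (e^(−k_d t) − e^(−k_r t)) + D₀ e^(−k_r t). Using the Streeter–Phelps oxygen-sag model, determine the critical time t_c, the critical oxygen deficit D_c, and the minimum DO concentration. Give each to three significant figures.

t_c ≈ 2.51 d; D_c ≈ 4.87 mg/L; min DO ≈ 5.93 mg/L

With k_r/k_d = 5.967 and 1 − D₀(k_r−k_d)/(k_d L₀) = 0.7472,
t_c = ln(5.967 × 0.7472) / (0.716 − 0.120) = ln(4.459) / 0.5960 = 1.495/0.5960 = 2.508 d.
L(t_c) = L₀ e^(−k_d t_c) = 39.3 × 0.7401 = 29.09 mg/L, and at the critical point k_r D_c = k_d L, so D_c = (0.120/0.716) × 29.09 = 4.875 mg/L.
Minimum DO = C_s − D_c = 10.8 − 4.875 = 5.925 mg/L.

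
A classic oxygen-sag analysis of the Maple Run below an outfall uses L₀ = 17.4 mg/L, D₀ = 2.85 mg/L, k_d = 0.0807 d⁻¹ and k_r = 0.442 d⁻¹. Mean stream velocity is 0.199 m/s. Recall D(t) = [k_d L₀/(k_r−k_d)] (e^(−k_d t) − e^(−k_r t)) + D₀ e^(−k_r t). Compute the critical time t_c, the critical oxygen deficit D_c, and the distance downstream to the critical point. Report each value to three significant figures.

With k_r/k_d = 5.477 and 1 − D₀(k_r−k_d)/(k_d L₀) = 0.2667,
t_c = ln(5.477 × 0.2667) / (0.442 − 0.0807) = ln(1.461) / 0.3613 = 0.3789/0.3613 = 1.049 d.
L(t_c) = L₀ e^(−k_d t_c) = 17.4 × 0.9189 = 15.99 mg/L, and at the critical point k_r D_c = k_d L, so D_c = (0.0807/0.442) × 15.99 = 2.919 mg/L.
x_c = v t_c = 0.199 m/s × 1.049 d × 86400 s/d = 18030 m ≈ 18.0 km.

t_c ≈ 1.05 d; D_c ≈ 2.92 mg/L; x_c ≈ 18.0 km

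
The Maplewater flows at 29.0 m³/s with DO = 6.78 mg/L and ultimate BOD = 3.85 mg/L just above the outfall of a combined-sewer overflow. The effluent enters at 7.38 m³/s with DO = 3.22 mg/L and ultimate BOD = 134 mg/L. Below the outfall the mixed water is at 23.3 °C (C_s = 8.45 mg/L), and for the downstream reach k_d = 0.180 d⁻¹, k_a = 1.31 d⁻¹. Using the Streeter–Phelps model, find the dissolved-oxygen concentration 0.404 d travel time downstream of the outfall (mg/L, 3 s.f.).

DO ≈ 5.40 mg/L

Mixed DO = (29.0×6.78 + 7.38×3.22)/(29.0+7.38) = 220.4/36.38 = 6.058 mg/L.
Mixed L₀ = (29.0×3.85 + 7.38×134)/(36.38) = 1101/36.38 = 30.25 mg/L.
Initial deficit D₀ = C_s − DO₀ = 8.45 − 6.058 = 2.392 mg/L.
D(0.404) = [0.180×30.25/(1.31−0.180)](e^(−0.180×0.404) − e^(−1.31×0.404)) + 2.392 e^(−1.31×0.404)
= 4.819 × (0.9299 − 0.5891) + 2.392 × 0.5891 = 3.051 mg/L.
DO = 8.45 − 3.051 = 5.399 mg/L.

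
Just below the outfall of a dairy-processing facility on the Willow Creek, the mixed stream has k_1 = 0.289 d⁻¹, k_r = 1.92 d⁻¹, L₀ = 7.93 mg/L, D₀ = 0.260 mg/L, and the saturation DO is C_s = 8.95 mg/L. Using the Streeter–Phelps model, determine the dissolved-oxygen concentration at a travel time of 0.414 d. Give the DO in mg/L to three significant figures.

DO ≈ 8.22 mg/L

k_1 L₀/(k_r−k_1) = 0.289×7.93/(1.92−0.289) = 2.292/1.631 = 1.405 mg/L.
e^(−k_1 t) = e^(−0.289×0.4140) = 0.8872; e^(−k_r t) = e^(−1.92×0.4140) = 0.4516.
D = 1.405 × (0.8872 − 0.4516) + 0.260 × 0.4516 = 0.6121 + 0.1174 = 0.7295 mg/L.
DO = C_s − D = 8.95 − 0.7295 = 8.221 mg/L.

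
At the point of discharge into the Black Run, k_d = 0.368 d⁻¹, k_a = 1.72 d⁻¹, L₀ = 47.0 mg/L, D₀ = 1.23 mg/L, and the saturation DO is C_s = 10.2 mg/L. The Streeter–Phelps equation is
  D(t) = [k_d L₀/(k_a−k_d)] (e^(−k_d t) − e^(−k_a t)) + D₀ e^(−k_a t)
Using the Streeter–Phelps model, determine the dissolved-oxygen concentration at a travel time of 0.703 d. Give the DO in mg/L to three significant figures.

k_d L₀/(k_a−k_d) = 0.368×47.0/(1.72−0.368) = 17.30/1.352 = 12.79 mg/L.
e^(−k_d t) = e^(−0.368×0.7030) = 0.7721; e^(−k_a t) = e^(−1.72×0.7030) = 0.2984.
D = 12.79 × (0.7721 − 0.2984) + 1.23 × 0.2984 = 6.059 + 0.3671 = 6.426 mg/L.
DO = C_s − D = 10.2 − 6.426 = 3.774 mg/L.

DO ≈ 3.77 mg/L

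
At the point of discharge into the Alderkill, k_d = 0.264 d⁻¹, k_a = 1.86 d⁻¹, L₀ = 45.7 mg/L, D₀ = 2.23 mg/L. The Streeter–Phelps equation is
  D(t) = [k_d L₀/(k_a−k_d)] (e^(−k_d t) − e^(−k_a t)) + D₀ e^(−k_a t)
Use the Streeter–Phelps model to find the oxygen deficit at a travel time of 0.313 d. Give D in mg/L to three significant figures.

k_d L₀/(k_a−k_d) = 0.264×45.7/(1.86−0.264) = 12.06/1.596 = 7.559 mg/L.
e^(−k_d t) = e^(−0.264×0.3130) = 0.9207; e^(−k_a t) = e^(−1.86×0.3130) = 0.5587.
D = 7.559 × (0.9207 − 0.5587) + 2.23 × 0.5587 = 2.737 + 1.246 = 3.982 mg/L.

D ≈ 3.98 mg/L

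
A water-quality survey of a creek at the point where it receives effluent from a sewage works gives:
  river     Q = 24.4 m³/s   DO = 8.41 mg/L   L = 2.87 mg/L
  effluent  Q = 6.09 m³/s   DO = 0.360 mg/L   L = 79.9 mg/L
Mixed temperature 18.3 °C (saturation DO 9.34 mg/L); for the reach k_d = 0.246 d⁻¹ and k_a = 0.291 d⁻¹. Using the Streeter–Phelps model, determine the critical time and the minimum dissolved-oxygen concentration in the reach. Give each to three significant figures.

t_c ≈ 3.16 d; minimum DO ≈ 2.25 mg/L

Mixed DO = (24.4×8.41 + 6.09×0.360)/(24.4+6.09) = 207.4/30.49 = 6.802 mg/L.
Mixed L₀ = (24.4×2.87 + 6.09×79.9)/(30.49) = 556.6/30.49 = 18.26 mg/L.
Initial deficit D₀ = C_s − DO₀ = 9.34 − 6.802 = 2.538 mg/L.
t_c = (1/0.04500) ln[(0.291/0.246)(1 − 2.538×0.04500/(0.246×18.26))] = 22.22 × ln(1.153) = 3.161 d.
D_c = (0.246/0.291) × 18.26 × e^(−0.246×3.161) = 0.8454 × 18.26 × 0.4595 = 7.092 mg/L.
Minimum DO = 9.34 − 7.092 = 2.248 mg/L.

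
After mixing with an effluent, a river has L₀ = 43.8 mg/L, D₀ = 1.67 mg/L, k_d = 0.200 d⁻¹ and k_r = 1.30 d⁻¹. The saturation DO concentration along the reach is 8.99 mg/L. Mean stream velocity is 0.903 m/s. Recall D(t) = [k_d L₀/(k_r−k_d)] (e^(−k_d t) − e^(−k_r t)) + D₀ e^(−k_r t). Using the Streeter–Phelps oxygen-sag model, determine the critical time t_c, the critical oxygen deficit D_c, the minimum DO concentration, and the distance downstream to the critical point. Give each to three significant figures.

t_c ≈ 1.49 d; D_c ≈ 5.00 mg/L; min DO ≈ 3.99 mg/L; x_c ≈ 116 km

t_c = [1/(k_r−k_d)] ln[(k_r/k_d)(1 − D₀(k_r−k_d)/(k_d L₀))]
= [1/(1.30−0.200)] ln[(1.30/0.200)(1 − 1.67×1.100/(0.200×43.8))]
= (1/1.100) ln[6.500 × 0.7903] = 0.9091 × ln(5.137) = 0.9091 × 1.636 = 1.488 d.
L(t_c) = L₀ e^(−k_d t_c) = 43.8 × 0.7426 = 32.53 mg/L, and at the critical point k_r D_c = k_d L, so D_c = (0.200/1.30) × 32.53 = 5.004 mg/L.
Minimum DO = C_s − D_c = 8.99 − 5.004 = 3.986 mg/L.
x_c = v t_c = 0.903 m/s × 1.488 d × 86400 s/d = 116100 m ≈ 116 km.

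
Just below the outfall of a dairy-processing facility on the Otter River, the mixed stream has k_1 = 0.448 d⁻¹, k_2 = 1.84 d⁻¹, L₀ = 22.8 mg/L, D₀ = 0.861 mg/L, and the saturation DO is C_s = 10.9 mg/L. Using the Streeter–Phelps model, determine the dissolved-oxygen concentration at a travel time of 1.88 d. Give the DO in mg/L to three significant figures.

DO ≈ 7.94 mg/L

k_1 L₀/(k_2−k_1) = 0.448×22.8/(1.84−0.448) = 10.21/1.392 = 7.338 mg/L.
e^(−k_1 t) = e^(−0.448×1.880) = 0.4307; e^(−k_2 t) = e^(−1.84×1.880) = 0.03145.
D = 7.338 × (0.4307 − 0.03145) + 0.861 × 0.03145 = 2.930 + 0.02708 = 2.957 mg/L.
DO = C_s − D = 10.9 − 2.957 = 7.943 mg/L.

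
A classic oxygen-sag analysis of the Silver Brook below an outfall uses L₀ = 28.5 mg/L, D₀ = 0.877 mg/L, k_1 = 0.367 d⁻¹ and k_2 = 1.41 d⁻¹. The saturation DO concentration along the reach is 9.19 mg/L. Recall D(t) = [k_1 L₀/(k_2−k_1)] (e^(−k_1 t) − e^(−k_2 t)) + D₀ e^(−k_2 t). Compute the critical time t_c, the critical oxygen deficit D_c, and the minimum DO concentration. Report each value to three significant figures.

t_c ≈ 1.20 d; D_c ≈ 4.77 mg/L; min DO ≈ 4.42 mg/L

With k_2/k_1 = 3.842 and 1 − D₀(k_2−k_1)/(k_1 L₀) = 0.9125,
t_c = ln(3.842 × 0.9125) / (1.41 − 0.367) = ln(3.506) / 1.043 = 1.254/1.043 = 1.203 d.
D_c = (k_1/k_2) L₀ e^(−k_1 t_c) = (0.367/1.41) × 28.5 × e^(−0.367×1.203) = 0.2603 × 28.5 × 0.6431 = 4.771 mg/L.
Minimum DO = C_s − D_c = 9.19 − 4.771 = 4.419 mg/L.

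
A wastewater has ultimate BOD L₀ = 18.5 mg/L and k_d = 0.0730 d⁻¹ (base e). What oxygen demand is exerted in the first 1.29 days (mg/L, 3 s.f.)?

y_t = L₀(1 − e^(−k_d t)) = 18.5 × (1 − e^(−0.0730×1.29))
= 18.5 × (1 − 0.9101) = 18.5 × 0.08987 = 1.663 mg/L.

y ≈ 1.66 mg/L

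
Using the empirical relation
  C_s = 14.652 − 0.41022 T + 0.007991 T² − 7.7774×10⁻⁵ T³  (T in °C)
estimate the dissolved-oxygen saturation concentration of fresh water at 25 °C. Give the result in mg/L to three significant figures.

C_s ≈ 8.18 mg/L

C_s = 14.652 − 0.41022×25 + 0.007991×25² − 7.7774×10⁻⁵×25³ = 8.176 mg/L.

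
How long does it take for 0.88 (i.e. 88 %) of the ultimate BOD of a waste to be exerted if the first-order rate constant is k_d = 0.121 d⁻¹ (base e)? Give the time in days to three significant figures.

t ≈ 17.5 d

y/L₀ = 1 − e^(−k_d t) = 0.88 ⇒ e^(−k_d t) = 0.120
t = −ln(0.120) / 0.121 = 2.120 / 0.121 = 17.52 d.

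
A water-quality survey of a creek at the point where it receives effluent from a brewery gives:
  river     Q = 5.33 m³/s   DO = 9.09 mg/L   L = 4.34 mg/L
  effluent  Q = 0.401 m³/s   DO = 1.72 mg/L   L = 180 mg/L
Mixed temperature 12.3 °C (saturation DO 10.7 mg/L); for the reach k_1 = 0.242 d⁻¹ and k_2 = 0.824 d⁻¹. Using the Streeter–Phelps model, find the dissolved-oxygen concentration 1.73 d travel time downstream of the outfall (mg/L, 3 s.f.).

Mixed DO = (5.33×9.09 + 0.401×1.72)/(5.33+0.401) = 49.14/5.731 = 8.574 mg/L.
Mixed L₀ = (5.33×4.34 + 0.401×180)/(5.731) = 95.31/5.731 = 16.63 mg/L.
Initial deficit D₀ = C_s − DO₀ = 10.7 − 8.574 = 2.126 mg/L.
D(1.73) = [0.242×16.63/(0.824−0.242)](e^(−0.242×1.73) − e^(−0.824×1.73)) + 2.126 e^(−0.824×1.73)
= 6.915 × (0.6579 − 0.2404) + 2.126 × 0.2404 = 3.398 mg/L.
DO = 10.7 − 3.398 = 7.302 mg/L.

DO ≈ 7.30 mg/L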